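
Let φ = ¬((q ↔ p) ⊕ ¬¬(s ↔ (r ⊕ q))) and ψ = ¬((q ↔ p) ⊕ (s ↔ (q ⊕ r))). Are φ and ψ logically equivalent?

equivalent

p | q | r | s || φ | ψ
T | T | T | T || F | F
T | T | T | F || T | T
T | T | F | T || T | T
T | T | F | F || F | F
T | F | T | T || F | F
T | F | T | F || T | T
T | F | F | T || T | T
T | F | F | F || F | F
F | T | T | T || T | T
F | T | T | F || F | F
F | T | F | T || F | F
F | T | F | F || T | T
F | F | T | T || T | T
F | F | T | F || F | F
F | F | F | T || F | F
F | F | F | F || T | T
The columns for φ and ψ agree on every row, so they are logically equivalent.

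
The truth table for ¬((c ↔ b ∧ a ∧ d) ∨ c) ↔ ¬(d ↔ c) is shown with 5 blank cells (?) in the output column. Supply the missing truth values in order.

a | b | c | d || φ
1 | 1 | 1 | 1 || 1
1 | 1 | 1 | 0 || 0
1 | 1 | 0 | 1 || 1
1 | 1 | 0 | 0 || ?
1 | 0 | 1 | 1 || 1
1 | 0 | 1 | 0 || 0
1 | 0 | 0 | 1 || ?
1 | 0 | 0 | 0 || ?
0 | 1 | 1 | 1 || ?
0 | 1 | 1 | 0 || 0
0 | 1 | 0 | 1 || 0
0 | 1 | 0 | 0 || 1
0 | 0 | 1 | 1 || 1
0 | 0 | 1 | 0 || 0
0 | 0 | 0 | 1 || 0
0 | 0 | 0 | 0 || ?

Row a=1, b=1, c=0, d=0: ¬((c ↔ b ∧ a ∧ d) ∨ c) = 0, ¬(d ↔ c) = 0, so the formula = 1.
Row a=1, b=0, c=0, d=1: ¬((c ↔ b ∧ a ∧ d) ∨ c) = 0, ¬(d ↔ c) = 1, so the formula = 0.
Row a=1, b=0, c=0, d=0: ¬((c ↔ b ∧ a ∧ d) ∨ c) = 0, ¬(d ↔ c) = 0, so the formula = 1.
Row a=0, b=1, c=1, d=1: ¬((c ↔ b ∧ a ∧ d) ∨ c) = 0, ¬(d ↔ c) = 0, so the formula = 1.
Row a=0, b=0, c=0, d=0: ¬((c ↔ b ∧ a ∧ d) ∨ c) = 0, ¬(d ↔ c) = 0, so the formula = 1.

1, 0, 1, 1, 1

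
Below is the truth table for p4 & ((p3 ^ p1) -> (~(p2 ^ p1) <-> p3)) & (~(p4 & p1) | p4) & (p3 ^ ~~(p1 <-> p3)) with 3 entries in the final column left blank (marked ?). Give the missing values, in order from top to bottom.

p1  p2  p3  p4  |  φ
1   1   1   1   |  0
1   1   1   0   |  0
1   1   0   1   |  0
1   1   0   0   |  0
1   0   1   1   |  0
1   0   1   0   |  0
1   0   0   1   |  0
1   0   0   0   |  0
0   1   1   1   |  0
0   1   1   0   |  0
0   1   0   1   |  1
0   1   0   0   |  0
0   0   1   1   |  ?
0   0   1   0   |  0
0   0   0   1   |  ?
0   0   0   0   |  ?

Row p1=0, p2=0, p3=1, p4=1: (((p3 ^ p1) -> (~(p2 ^ p1) <-> p3)) & (~(p4 & p1) | p4) & (p3 ^ ~~(p1 <-> p3))) = 1, so the formula = 1.
Row p1=0, p2=0, p3=0, p4=1: (((p3 ^ p1) -> (~(p2 ^ p1) <-> p3)) & (~(p4 & p1) | p4) & (p3 ^ ~~(p1 <-> p3))) = 1, so the formula = 1.
Row p1=0, p2=0, p3=0, p4=0: (((p3 ^ p1) -> (~(p2 ^ p1) <-> p3)) & (~(p4 & p1) | p4) & (p3 ^ ~~(p1 <-> p3))) = 1, so the formula = 0.

1, 1, 0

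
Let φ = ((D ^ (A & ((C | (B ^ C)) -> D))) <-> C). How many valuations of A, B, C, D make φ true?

7

A  B  C  D  |  φ
1  1  1  1  |  0
1  1  1  0  |  0
1  1  0  1  |  1
1  1  0  0  |  1
1  0  1  1  |  0
1  0  1  0  |  0
1  0  0  1  |  1
1  0  0  0  |  0
0  1  1  1  |  1
0  1  1  0  |  0
0  1  0  1  |  0
0  1  0  0  |  1
0  0  1  1  |  1
0  0  1  0  |  0
0  0  0  1  |  0
0  0  0  0  |  1
The formula is true on 7 of the 16 rows.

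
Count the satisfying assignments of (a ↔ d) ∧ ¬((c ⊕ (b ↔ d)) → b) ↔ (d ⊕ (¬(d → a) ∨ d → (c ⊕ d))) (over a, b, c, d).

6

a  b  c  d  |  (a ↔ d)  (b ↔ d)  (c ⊕ (b ↔ d))  ((c ⊕ (b ↔ d)) → b)  ¬((c ⊕ (b ↔ d)) → b)  (d → a)  ¬(d → a)  (¬(d → a) ∨ d)  (c ⊕ d)  ((¬(d → a) ∨ d) → (c ⊕ d))  φ
0  0  0  0  |     1        1           1                 0                    1               1        0            0            0                 1               1
0  0  0  1  |     0        0           0                 1                    0               0        1            1            1                 1               1
0  0  1  0  |     1        1           0                 1                    0               1        0            0            1                 1               0
0  0  1  1  |     0        0           1                 0                    1               0        1            1            0                 0               0
0  1  0  0  |     1        0           0                 1                    0               1        0            0            0                 1               0
0  1  0  1  |     0        1           1                 1                    0               0        1            1            1                 1               1
0  1  1  0  |     1        0           1                 1                    0               1        0            0            1                 1               0
0  1  1  1  |     0        1           0                 1                    0               0        1            1            0                 0               0
1  0  0  0  |     0        1           1                 0                    1               1        0            0            0                 1               0
1  0  0  1  |     1        0           0                 1                    0               1        0            1            1                 1               1
1  0  1  0  |     0        1           0                 1                    0               1        0            0            1                 1               0
1  0  1  1  |     1        0           1                 0                    1               1        0            1            0                 0               1
1  1  0  0  |     0        0           0                 1                    0               1        0            0            0                 1               0
1  1  0  1  |     1        1           1                 1                    0               1        0            1            1                 1               1
1  1  1  0  |     0        0           1                 1                    0               1        0            0            1                 1               0
1  1  1  1  |     1        1           0                 1                    0               1        0            1            0                 0               0
The formula is true on 6 of the 16 rows.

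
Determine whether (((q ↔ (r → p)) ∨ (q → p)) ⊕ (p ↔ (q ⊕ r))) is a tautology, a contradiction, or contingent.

contingent

p  q  r  |  (r → p)  (q ↔ (r → p))  (q → p)  ((q ↔ (r → p)) ∨ (q → p))  (q ⊕ r)  (p ↔ (q ⊕ r))  φ
T  T  T  |     T           T           T                 T                 F           F        T
T  T  F  |     T           T           T                 T                 T           T        F
T  F  T  |     T           F           T                 T                 T           T        F
T  F  F  |     T           F           T                 T                 F           F        T
F  T  T  |     F           F           F                 F                 F           T        T
F  T  F  |     T           T           F                 T                 T           F        T
F  F  T  |     F           T           T                 T                 T           F        T
F  F  F  |     T           F           T                 T                 F           T        F
5 of 8 rows are T, so the formula is contingent.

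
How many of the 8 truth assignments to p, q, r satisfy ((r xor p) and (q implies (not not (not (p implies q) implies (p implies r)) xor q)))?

2

  p      q      r    |    φ  
False  False  False  |  False
False  False   True  |   True
False   True  False  |  False
False   True   True  |  False
 True  False  False  |   True
 True  False   True  |  False
 True   True  False  |  False
 True   True   True  |  False
The formula is true on 2 of the 8 rows.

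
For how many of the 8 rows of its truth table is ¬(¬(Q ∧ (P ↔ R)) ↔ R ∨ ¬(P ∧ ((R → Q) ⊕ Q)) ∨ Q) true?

P | Q | R | φ
- | - | - | -
0 | 0 | 0 | 0
0 | 0 | 1 | 0
0 | 1 | 0 | 1
0 | 1 | 1 | 0
1 | 0 | 0 | 1
1 | 0 | 1 | 0
1 | 1 | 0 | 0
1 | 1 | 1 | 1
The formula is true on 3 of the 8 rows.

3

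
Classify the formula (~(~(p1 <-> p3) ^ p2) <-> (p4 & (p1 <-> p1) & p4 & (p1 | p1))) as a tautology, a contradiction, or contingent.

p1  p2  p3  p4     (p1 <-> p3)  ~(p1 <-> p3)  (~(p1 <-> p3) ^ p2)  ~(~(p1 <-> p3) ^ p2)  (p1 <-> p1)  (p1 | p1)  φ
F   F   F   F           T            F                 F                    T                 T           F      F
F   F   F   T           T            F                 F                    T                 T           F      F
F   F   T   F           F            T                 T                    F                 T           F      T
F   F   T   T           F            T                 T                    F                 T           F      T
F   T   F   F           T            F                 T                    F                 T           F      T
F   T   F   T           T            F                 T                    F                 T           F      T
F   T   T   F           F            T                 F                    T                 T           F      F
F   T   T   T           F            T                 F                    T                 T           F      F
T   F   F   F           F            T                 T                    F                 T           T      T
T   F   F   T           F            T                 T                    F                 T           T      F
T   F   T   F           T            F                 F                    T                 T           T      F
T   F   T   T           T            F                 F                    T                 T           T      T
T   T   F   F           F            T                 F                    T                 T           T      F
T   T   F   T           F            T                 F                    T                 T           T      T
T   T   T   F           T            F                 T                    F                 T           T      T
T   T   T   T           T            F                 T                    F                 T           T      F
8 of 16 rows are T, so the formula is contingent.

contingent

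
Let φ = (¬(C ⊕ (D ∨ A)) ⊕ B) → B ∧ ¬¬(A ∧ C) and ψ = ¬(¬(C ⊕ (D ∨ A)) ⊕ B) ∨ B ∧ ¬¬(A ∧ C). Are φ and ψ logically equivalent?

equivalent

  A   |   B   |   C   |   D   ||   φ   |   ψ  
False | False | False | False || False | False
False | False | False |  True ||  True |  True
False | False |  True | False ||  True |  True
False | False |  True |  True || False | False
False |  True | False | False ||  True |  True
False |  True | False |  True || False | False
False |  True |  True | False || False | False
False |  True |  True |  True ||  True |  True
 True | False | False | False ||  True |  True
 True | False | False |  True ||  True |  True
 True | False |  True | False || False | False
 True | False |  True |  True || False | False
 True |  True | False | False || False | False
 True |  True | False |  True || False | False
 True |  True |  True | False ||  True |  True
 True |  True |  True |  True ||  True |  True
The columns for φ and ψ agree on every row, so they are logically equivalent.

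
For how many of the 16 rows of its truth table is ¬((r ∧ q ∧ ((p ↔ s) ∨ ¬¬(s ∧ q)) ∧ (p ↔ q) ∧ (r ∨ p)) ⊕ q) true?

p  q  r  s  |  (r ∧ q)  (p ↔ s)  (s ∧ q)  ¬(s ∧ q)  ¬¬(s ∧ q)  ((p ↔ s) ∨ ¬¬(s ∧ q))  (p ↔ q)  (r ∨ p)  φ
F  F  F  F  |     F        T        F        T          F                T               T        F     T
F  F  F  T  |     F        F        F        T          F                F               T        F     T
F  F  T  F  |     F        T        F        T          F                T               T        T     T
F  F  T  T  |     F        F        F        T          F                F               T        T     T
F  T  F  F  |     F        T        F        T          F                T               F        F     F
F  T  F  T  |     F        F        T        F          T                T               F        F     F
F  T  T  F  |     T        T        F        T          F                T               F        T     F
F  T  T  T  |     T        F        T        F          T                T               F        T     F
T  F  F  F  |     F        F        F        T          F                F               F        T     T
T  F  F  T  |     F        T        F        T          F                T               F        T     T
T  F  T  F  |     F        F        F        T          F                F               F        T     T
T  F  T  T  |     F        T        F        T          F                T               F        T     T
T  T  F  F  |     F        F        F        T          F                F               T        T     F
T  T  F  T  |     F        T        T        F          T                T               T        T     F
T  T  T  F  |     T        F        F        T          F                F               T        T     F
T  T  T  T  |     T        T        T        F          T                T               T        T     T
The formula is true on 9 of the 16 rows.

9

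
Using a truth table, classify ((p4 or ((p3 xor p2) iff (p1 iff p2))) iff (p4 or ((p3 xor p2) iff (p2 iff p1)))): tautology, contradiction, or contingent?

tautology

p1  p2  p3  p4  |  φ
F   F   F   F   |  T
F   F   F   T   |  T
F   F   T   F   |  T
F   F   T   T   |  T
F   T   F   F   |  T
F   T   F   T   |  T
F   T   T   F   |  T
F   T   T   T   |  T
T   F   F   F   |  T
T   F   F   T   |  T
T   F   T   F   |  T
T   F   T   T   |  T
T   T   F   F   |  T
T   T   F   T   |  T
T   T   T   F   |  T
T   T   T   T   |  T
Every row is T, so the formula is a tautology.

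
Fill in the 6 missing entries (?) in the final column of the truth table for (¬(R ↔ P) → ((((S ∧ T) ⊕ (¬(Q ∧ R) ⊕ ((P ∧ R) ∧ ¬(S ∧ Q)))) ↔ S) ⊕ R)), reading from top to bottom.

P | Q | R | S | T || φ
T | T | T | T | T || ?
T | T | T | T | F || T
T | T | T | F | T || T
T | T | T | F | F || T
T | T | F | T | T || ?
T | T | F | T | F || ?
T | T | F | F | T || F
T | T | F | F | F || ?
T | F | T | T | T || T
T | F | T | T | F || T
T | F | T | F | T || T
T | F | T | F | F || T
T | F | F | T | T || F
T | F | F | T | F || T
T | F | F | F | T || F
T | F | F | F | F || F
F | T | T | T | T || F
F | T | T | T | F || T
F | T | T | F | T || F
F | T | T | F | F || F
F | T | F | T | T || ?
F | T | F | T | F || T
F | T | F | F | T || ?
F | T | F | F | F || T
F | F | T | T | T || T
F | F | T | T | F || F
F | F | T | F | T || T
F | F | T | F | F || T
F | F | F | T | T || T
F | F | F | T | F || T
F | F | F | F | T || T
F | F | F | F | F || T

T, F, T, F, T, T

Row P=T, Q=T, R=T, S=T, T=T: ¬(R ↔ P) = F, ((((S ∧ T) ⊕ (¬(Q ∧ R) ⊕ ((P ∧ R) ∧ ¬(S ∧ Q)))) ↔ S) ⊕ R) = F, so the formula = T.
Row P=T, Q=T, R=F, S=T, T=T: ¬(R ↔ P) = T, ((((S ∧ T) ⊕ (¬(Q ∧ R) ⊕ ((P ∧ R) ∧ ¬(S ∧ Q)))) ↔ S) ⊕ R) = F, so the formula = F.
Row P=T, Q=T, R=F, S=T, T=F: ¬(R ↔ P) = T, ((((S ∧ T) ⊕ (¬(Q ∧ R) ⊕ ((P ∧ R) ∧ ¬(S ∧ Q)))) ↔ S) ⊕ R) = T, so the formula = T.
Row P=T, Q=T, R=F, S=F, T=F: ¬(R ↔ P) = T, ((((S ∧ T) ⊕ (¬(Q ∧ R) ⊕ ((P ∧ R) ∧ ¬(S ∧ Q)))) ↔ S) ⊕ R) = F, so the formula = F.
Row P=F, Q=T, R=F, S=T, T=T: ¬(R ↔ P) = F, ((((S ∧ T) ⊕ (¬(Q ∧ R) ⊕ ((P ∧ R) ∧ ¬(S ∧ Q)))) ↔ S) ⊕ R) = F, so the formula = T.
Row P=F, Q=T, R=F, S=F, T=T: ¬(R ↔ P) = F, ((((S ∧ T) ⊕ (¬(Q ∧ R) ⊕ ((P ∧ R) ∧ ¬(S ∧ Q)))) ↔ S) ⊕ R) = F, so the formula = T.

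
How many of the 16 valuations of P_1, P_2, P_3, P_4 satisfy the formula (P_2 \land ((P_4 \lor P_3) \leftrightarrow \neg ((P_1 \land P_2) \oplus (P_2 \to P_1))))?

P_1 | P_2 | P_3 | P_4 || φ
 F  |  F  |  F  |  F  || F
 F  |  F  |  F  |  T  || F
 F  |  F  |  T  |  F  || F
 F  |  F  |  T  |  T  || F
 F  |  T  |  F  |  F  || F
 F  |  T  |  F  |  T  || T
 F  |  T  |  T  |  F  || T
 F  |  T  |  T  |  T  || T
 T  |  F  |  F  |  F  || F
 T  |  F  |  F  |  T  || F
 T  |  F  |  T  |  F  || F
 T  |  F  |  T  |  T  || F
 T  |  T  |  F  |  F  || F
 T  |  T  |  F  |  T  || T
 T  |  T  |  T  |  F  || T
 T  |  T  |  T  |  T  || T
The formula is true on 6 of the 16 rows.

6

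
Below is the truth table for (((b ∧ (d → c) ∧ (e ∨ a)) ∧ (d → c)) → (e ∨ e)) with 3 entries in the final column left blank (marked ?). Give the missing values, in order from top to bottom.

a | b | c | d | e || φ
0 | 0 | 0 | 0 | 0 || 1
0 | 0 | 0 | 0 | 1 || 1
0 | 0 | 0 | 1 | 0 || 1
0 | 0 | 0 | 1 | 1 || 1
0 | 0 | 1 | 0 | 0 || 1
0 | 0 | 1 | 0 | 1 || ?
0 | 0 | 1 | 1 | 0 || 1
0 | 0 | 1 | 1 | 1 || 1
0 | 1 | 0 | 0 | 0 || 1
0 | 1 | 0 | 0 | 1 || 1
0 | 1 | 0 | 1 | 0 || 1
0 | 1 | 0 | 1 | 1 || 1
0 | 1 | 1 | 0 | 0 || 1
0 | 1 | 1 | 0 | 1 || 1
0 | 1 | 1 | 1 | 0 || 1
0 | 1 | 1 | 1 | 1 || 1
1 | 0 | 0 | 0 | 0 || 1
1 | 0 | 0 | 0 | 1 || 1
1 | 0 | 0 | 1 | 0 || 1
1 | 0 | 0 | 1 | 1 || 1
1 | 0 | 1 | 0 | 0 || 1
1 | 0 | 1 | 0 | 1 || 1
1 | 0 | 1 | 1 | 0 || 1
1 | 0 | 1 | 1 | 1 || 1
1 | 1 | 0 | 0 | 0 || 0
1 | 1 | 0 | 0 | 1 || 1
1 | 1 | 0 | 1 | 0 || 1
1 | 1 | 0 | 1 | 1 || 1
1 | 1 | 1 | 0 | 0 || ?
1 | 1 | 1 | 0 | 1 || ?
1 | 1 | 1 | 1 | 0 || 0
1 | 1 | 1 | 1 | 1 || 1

Row a=0, b=0, c=1, d=0, e=1: ((b ∧ (d → c) ∧ (e ∨ a)) ∧ (d → c)) = 0, (e ∨ e) = 1, so the formula = 1.
Row a=1, b=1, c=1, d=0, e=0: ((b ∧ (d → c) ∧ (e ∨ a)) ∧ (d → c)) = 1, (e ∨ e) = 0, so the formula = 0.
Row a=1, b=1, c=1, d=0, e=1: ((b ∧ (d → c) ∧ (e ∨ a)) ∧ (d → c)) = 1, (e ∨ e) = 1, so the formula = 1.

1, 0, 1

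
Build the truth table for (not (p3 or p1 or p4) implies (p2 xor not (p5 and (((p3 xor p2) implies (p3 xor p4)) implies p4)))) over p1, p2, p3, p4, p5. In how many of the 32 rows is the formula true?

  p1     p2     p3     p4     p5   |    φ  
False  False  False  False  False  |   True
False  False  False  False   True  |   True
False  False  False   True  False  |   True
False  False  False   True   True  |   True
False  False   True  False  False  |   True
False  False   True  False   True  |   True
False  False   True   True  False  |   True
False  False   True   True   True  |   True
False   True  False  False  False  |  False
False   True  False  False   True  |   True
False   True  False   True  False  |   True
False   True  False   True   True  |   True
False   True   True  False  False  |   True
False   True   True  False   True  |   True
False   True   True   True  False  |   True
False   True   True   True   True  |   True
 True  False  False  False  False  |   True
 True  False  False  False   True  |   True
 True  False  False   True  False  |   True
 True  False  False   True   True  |   True
 True  False   True  False  False  |   True
 True  False   True  False   True  |   True
 True  False   True   True  False  |   True
 True  False   True   True   True  |   True
 True   True  False  False  False  |   True
 True   True  False  False   True  |   True
 True   True  False   True  False  |   True
 True   True  False   True   True  |   True
 True   True   True  False  False  |   True
 True   True   True  False   True  |   True
 True   True   True   True  False  |   True
 True   True   True   True   True  |   True
The formula is true on 31 of the 32 rows.

31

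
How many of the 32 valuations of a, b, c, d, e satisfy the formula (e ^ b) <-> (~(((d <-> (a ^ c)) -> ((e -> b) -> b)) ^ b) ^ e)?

28

  a      b      c      d      e    |    φ  
 True   True   True   True   True  |   True
 True   True   True   True  False  |   True
 True   True   True  False   True  |   True
 True   True   True  False  False  |   True
 True   True  False   True   True  |   True
 True   True  False   True  False  |   True
 True   True  False  False   True  |   True
 True   True  False  False  False  |   True
 True  False   True   True   True  |   True
 True  False   True   True  False  |   True
 True  False   True  False   True  |   True
 True  False   True  False  False  |  False
 True  False  False   True   True  |   True
 True  False  False   True  False  |  False
 True  False  False  False   True  |   True
 True  False  False  False  False  |   True
False   True   True   True   True  |   True
False   True   True   True  False  |   True
False   True   True  False   True  |   True
False   True   True  False  False  |   True
False   True  False   True   True  |   True
False   True  False   True  False  |   True
False   True  False  False   True  |   True
False   True  False  False  False  |   True
False  False   True   True   True  |   True
False  False   True   True  False  |  False
False  False   True  False   True  |   True
False  False   True  False  False  |   True
False  False  False   True   True  |   True
False  False  False   True  False  |   True
False  False  False  False   True  |   True
False  False  False  False  False  |  False
The formula is true on 28 of the 32 rows.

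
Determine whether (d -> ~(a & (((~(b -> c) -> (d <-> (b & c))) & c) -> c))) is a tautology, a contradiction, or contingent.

contingent

a | b | c | d || φ
F | F | F | F || T
F | F | F | T || T
F | F | T | F || T
F | F | T | T || T
F | T | F | F || T
F | T | F | T || T
F | T | T | F || T
F | T | T | T || T
T | F | F | F || T
T | F | F | T || F
T | F | T | F || T
T | F | T | T || F
T | T | F | F || T
T | T | F | T || F
T | T | T | F || T
T | T | T | T || F
12 of 16 rows are T, so the formula is contingent.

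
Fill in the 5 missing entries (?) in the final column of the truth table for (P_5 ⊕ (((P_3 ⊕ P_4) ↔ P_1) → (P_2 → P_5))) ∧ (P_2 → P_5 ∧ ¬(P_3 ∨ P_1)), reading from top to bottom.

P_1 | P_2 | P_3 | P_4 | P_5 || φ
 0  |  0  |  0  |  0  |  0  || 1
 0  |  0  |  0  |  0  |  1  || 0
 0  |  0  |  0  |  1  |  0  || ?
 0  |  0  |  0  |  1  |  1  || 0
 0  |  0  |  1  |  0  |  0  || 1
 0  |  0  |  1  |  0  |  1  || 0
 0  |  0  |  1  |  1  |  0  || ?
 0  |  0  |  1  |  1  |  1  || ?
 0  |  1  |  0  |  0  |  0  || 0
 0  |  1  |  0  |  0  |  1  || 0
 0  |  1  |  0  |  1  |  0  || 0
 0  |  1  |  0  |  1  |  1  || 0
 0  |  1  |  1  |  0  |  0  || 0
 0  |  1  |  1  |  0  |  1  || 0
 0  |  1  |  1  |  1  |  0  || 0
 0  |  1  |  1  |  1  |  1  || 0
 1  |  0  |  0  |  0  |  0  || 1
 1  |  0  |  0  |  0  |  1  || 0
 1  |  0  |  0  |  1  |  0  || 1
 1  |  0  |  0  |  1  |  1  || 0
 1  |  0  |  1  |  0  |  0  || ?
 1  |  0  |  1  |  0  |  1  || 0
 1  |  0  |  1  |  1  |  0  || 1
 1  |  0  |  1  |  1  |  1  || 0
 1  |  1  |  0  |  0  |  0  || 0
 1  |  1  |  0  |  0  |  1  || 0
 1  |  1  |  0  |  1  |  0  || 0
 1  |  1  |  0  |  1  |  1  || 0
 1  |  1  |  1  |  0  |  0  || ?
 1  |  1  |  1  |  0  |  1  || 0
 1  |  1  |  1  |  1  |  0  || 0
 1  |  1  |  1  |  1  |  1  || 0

Row P_1=0, P_2=0, P_3=0, P_4=1, P_5=0: (P_5 ⊕ (((P_3 ⊕ P_4) ↔ P_1) → (P_2 → P_5))) = 1, (P_2 → P_5 ∧ ¬(P_3 ∨ P_1)) = 1, so the formula = 1.
Row P_1=0, P_2=0, P_3=1, P_4=1, P_5=0: (P_5 ⊕ (((P_3 ⊕ P_4) ↔ P_1) → (P_2 → P_5))) = 1, (P_2 → P_5 ∧ ¬(P_3 ∨ P_1)) = 1, so the formula = 1.
Row P_1=0, P_2=0, P_3=1, P_4=1, P_5=1: (P_5 ⊕ (((P_3 ⊕ P_4) ↔ P_1) → (P_2 → P_5))) = 0, (P_2 → P_5 ∧ ¬(P_3 ∨ P_1)) = 1, so the formula = 0.
Row P_1=1, P_2=0, P_3=1, P_4=0, P_5=0: (P_5 ⊕ (((P_3 ⊕ P_4) ↔ P_1) → (P_2 → P_5))) = 1, (P_2 → P_5 ∧ ¬(P_3 ∨ P_1)) = 1, so the formula = 1.
Row P_1=1, P_2=1, P_3=1, P_4=0, P_5=0: (P_5 ⊕ (((P_3 ⊕ P_4) ↔ P_1) → (P_2 → P_5))) = 0, (P_2 → P_5 ∧ ¬(P_3 ∨ P_1)) = 0, so the formula = 0.

1, 1, 0, 1, 0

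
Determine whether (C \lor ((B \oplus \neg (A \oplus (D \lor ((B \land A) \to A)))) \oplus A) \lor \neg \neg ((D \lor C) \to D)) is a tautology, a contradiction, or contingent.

A | B | C | D | φ
- | - | - | - | -
0 | 0 | 0 | 0 | 1
0 | 0 | 0 | 1 | 1
0 | 0 | 1 | 0 | 1
0 | 0 | 1 | 1 | 1
0 | 1 | 0 | 0 | 1
0 | 1 | 0 | 1 | 1
0 | 1 | 1 | 0 | 1
0 | 1 | 1 | 1 | 1
1 | 0 | 0 | 0 | 1
1 | 0 | 0 | 1 | 1
1 | 0 | 1 | 0 | 1
1 | 0 | 1 | 1 | 1
1 | 1 | 0 | 0 | 1
1 | 1 | 0 | 1 | 1
1 | 1 | 1 | 0 | 1
1 | 1 | 1 | 1 | 1
Every row is 1, so the formula is a tautology.

tautology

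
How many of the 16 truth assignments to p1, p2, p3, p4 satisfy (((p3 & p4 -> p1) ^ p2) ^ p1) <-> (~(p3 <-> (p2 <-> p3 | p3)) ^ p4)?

p1  p2  p3  p4     (p3 & p4)  ((p3 & p4) -> p1)  (((p3 & p4) -> p1) ^ p2)  (p3 | p3)  (p2 <-> (p3 | p3))  (p3 <-> (p2 <-> (p3 | p3)))  ~(p3 <-> (p2 <-> (p3 | p3)))  φ
T   T   T   T          T              T                     F                  T              T                        T                            F                T
T   T   T   F          F              T                     F                  T              T                        T                            F                F
T   T   F   T          F              T                     F                  F              F                        T                            F                T
T   T   F   F          F              T                     F                  F              F                        T                            F                F
T   F   T   T          T              T                     T                  T              F                        F                            T                T
T   F   T   F          F              T                     T                  T              F                        F                            T                F
T   F   F   T          F              T                     T                  F              T                        F                            T                T
T   F   F   F          F              T                     T                  F              T                        F                            T                F
F   T   T   T          T              F                     T                  T              T                        T                            F                T
F   T   T   F          F              T                     F                  T              T                        T                            F                T
F   T   F   T          F              T                     F                  F              F                        T                            F                F
F   T   F   F          F              T                     F                  F              F                        T                            F                T
F   F   T   T          T              F                     F                  T              F                        F                            T                T
F   F   T   F          F              T                     T                  T              F                        F                            T                T
F   F   F   T          F              T                     T                  F              T                        F                            T                F
F   F   F   F          F              T                     T                  F              T                        F                            T                T
The formula is true on 10 of the 16 rows.

10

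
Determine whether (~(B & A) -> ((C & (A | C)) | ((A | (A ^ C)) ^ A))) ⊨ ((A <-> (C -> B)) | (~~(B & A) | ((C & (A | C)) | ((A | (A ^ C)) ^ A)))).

yes

  A   |   B   |   C   |   φ   |   ψ  
----- | ----- | ----- | ----- | -----
False | False | False | False | False
False | False |  True |  True |  True
False |  True | False | False | False
False |  True |  True |  True |  True
 True | False | False | False |  True
 True | False |  True |  True |  True
 True |  True | False |  True |  True
 True |  True |  True |  True |  True
In every row where φ is true, ψ is also true, so φ ⊨ ψ.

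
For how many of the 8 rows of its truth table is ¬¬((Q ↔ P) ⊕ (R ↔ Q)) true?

4

  P   |   Q   |   R   | ¬¬((Q ↔ P) ⊕ (R ↔ Q))
----- | ----- | ----- | ---------------------
 True |  True |  True |         False        
 True |  True | False |          True        
 True | False |  True |         False        
 True | False | False |          True        
False |  True |  True |          True        
False |  True | False |         False        
False | False |  True |          True        
False | False | False |         False        
The formula is true on 4 of the 8 rows.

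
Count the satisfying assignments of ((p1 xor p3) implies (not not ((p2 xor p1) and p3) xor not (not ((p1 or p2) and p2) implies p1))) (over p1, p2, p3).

p1 | p2 | p3 | (p1 xor p3) | (p2 xor p1) | ((p2 xor p1) and p3) | not ((p2 xor p1) and p3) | not not ((p2 xor p1) and p3) | (p1 or p2) | ((p1 or p2) and p2) | not ((p1 or p2) and p2) | φ
-- | -- | -- | ----------- | ----------- | -------------------- | ------------------------ | ---------------------------- | ---------- | ------------------- | ----------------------- | -
0  | 0  | 0  |      0      |      0      |          0           |            1             |              0               |     0      |          0          |            1            | 1
0  | 0  | 1  |      1      |      0      |          0           |            1             |              0               |     0      |          0          |            1            | 1
0  | 1  | 0  |      0      |      1      |          0           |            1             |              0               |     1      |          1          |            0            | 1
0  | 1  | 1  |      1      |      1      |          1           |            0             |              1               |     1      |          1          |            0            | 1
1  | 0  | 0  |      1      |      1      |          0           |            1             |              0               |     1      |          0          |            1            | 0
1  | 0  | 1  |      0      |      1      |          1           |            0             |              1               |     1      |          0          |            1            | 1
1  | 1  | 0  |      1      |      0      |          0           |            1             |              0               |     1      |          1          |            0            | 0
1  | 1  | 1  |      0      |      0      |          0           |            1             |              0               |     1      |          1          |            0            | 1
The formula is true on 6 of the 8 rows.

6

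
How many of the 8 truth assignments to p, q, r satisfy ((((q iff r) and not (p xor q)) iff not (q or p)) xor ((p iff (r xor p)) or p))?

p | q | r || φ
1 | 1 | 1 || 1
1 | 1 | 0 || 0
1 | 0 | 1 || 0
1 | 0 | 0 || 0
0 | 1 | 1 || 1
0 | 1 | 0 || 0
0 | 0 | 1 || 0
0 | 0 | 0 || 0
The formula is true on 2 of the 8 rows.

2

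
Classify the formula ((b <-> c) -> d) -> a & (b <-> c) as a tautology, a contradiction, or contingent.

contingent

a  b  c  d  |  (b <-> c)  ((b <-> c) -> d)  (a & (b <-> c))  φ
0  0  0  0  |      1             0                 0         1
0  0  0  1  |      1             1                 0         0
0  0  1  0  |      0             1                 0         0
0  0  1  1  |      0             1                 0         0
0  1  0  0  |      0             1                 0         0
0  1  0  1  |      0             1                 0         0
0  1  1  0  |      1             0                 0         1
0  1  1  1  |      1             1                 0         0
1  0  0  0  |      1             0                 1         1
1  0  0  1  |      1             1                 1         1
1  0  1  0  |      0             1                 0         0
1  0  1  1  |      0             1                 0         0
1  1  0  0  |      0             1                 0         0
1  1  0  1  |      0             1                 0         0
1  1  1  0  |      1             0                 1         1
1  1  1  1  |      1             1                 1         1
6 of 16 rows are 1, so the formula is contingent.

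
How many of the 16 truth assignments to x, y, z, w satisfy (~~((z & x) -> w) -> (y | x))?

x  y  z  w     (z & x)  ((z & x) -> w)  ~((z & x) -> w)  ~~((z & x) -> w)  (y | x)  (~~((z & x) -> w) -> (y | x))
T  T  T  T        T           T                F                T             T                   T              
T  T  T  F        T           F                T                F             T                   T              
T  T  F  T        F           T                F                T             T                   T              
T  T  F  F        F           T                F                T             T                   T              
T  F  T  T        T           T                F                T             T                   T              
T  F  T  F        T           F                T                F             T                   T              
T  F  F  T        F           T                F                T             T                   T              
T  F  F  F        F           T                F                T             T                   T              
F  T  T  T        F           T                F                T             T                   T              
F  T  T  F        F           T                F                T             T                   T              
F  T  F  T        F           T                F                T             T                   T              
F  T  F  F        F           T                F                T             T                   T              
F  F  T  T        F           T                F                T             F                   F              
F  F  T  F        F           T                F                T             F                   F              
F  F  F  T        F           T                F                T             F                   F              
F  F  F  F        F           T                F                T             F                   F              
The formula is true on 12 of the 16 rows.

12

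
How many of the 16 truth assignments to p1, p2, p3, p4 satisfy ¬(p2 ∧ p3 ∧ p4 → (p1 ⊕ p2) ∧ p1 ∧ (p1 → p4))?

p1  p2  p3  p4  |  (p2 ∧ p3)  ((p2 ∧ p3) ∧ p4)  (p1 ⊕ p2)  (p1 → p4)  ((p1 ⊕ p2) ∧ p1 ∧ (p1 → p4))  φ
T   T   T   T   |      T             T              F          T                   F                T
T   T   T   F   |      T             F              F          F                   F                F
T   T   F   T   |      F             F              F          T                   F                F
T   T   F   F   |      F             F              F          F                   F                F
T   F   T   T   |      F             F              T          T                   T                F
T   F   T   F   |      F             F              T          F                   F                F
T   F   F   T   |      F             F              T          T                   T                F
T   F   F   F   |      F             F              T          F                   F                F
F   T   T   T   |      T             T              T          T                   F                T
F   T   T   F   |      T             F              T          T                   F                F
F   T   F   T   |      F             F              T          T                   F                F
F   T   F   F   |      F             F              T          T                   F                F
F   F   T   T   |      F             F              F          T                   F                F
F   F   T   F   |      F             F              F          T                   F                F
F   F   F   T   |      F             F              F          T                   F                F
F   F   F   F   |      F             F              F          T                   F                F
The formula is true on 2 of the 16 rows.

2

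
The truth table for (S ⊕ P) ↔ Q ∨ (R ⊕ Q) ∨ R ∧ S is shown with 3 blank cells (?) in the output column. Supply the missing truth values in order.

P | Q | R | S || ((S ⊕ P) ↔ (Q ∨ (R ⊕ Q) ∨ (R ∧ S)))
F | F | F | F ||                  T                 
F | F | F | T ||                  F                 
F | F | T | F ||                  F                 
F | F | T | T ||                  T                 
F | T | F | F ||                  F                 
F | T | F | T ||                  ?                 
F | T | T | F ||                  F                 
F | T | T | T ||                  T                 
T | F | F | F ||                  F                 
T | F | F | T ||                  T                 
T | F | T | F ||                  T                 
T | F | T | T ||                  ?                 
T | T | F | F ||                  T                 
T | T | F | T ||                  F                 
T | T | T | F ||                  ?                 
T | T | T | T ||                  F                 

Row P=F, Q=T, R=F, S=T: (S ⊕ P) = T, (Q ∨ (R ⊕ Q) ∨ R ∧ S) = T, so ((S ⊕ P) ↔ (Q ∨ (R ⊕ Q) ∨ (R ∧ S))) = T.
Row P=T, Q=F, R=T, S=T: (S ⊕ P) = F, (Q ∨ (R ⊕ Q) ∨ R ∧ S) = T, so ((S ⊕ P) ↔ (Q ∨ (R ⊕ Q) ∨ (R ∧ S))) = F.
Row P=T, Q=T, R=T, S=F: (S ⊕ P) = T, (Q ∨ (R ⊕ Q) ∨ R ∧ S) = T, so ((S ⊕ P) ↔ (Q ∨ (R ⊕ Q) ∨ (R ∧ S))) = T.

T, F, T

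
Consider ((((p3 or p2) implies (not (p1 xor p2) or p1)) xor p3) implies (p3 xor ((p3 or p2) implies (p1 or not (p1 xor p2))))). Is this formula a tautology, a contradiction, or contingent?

p1 | p2 | p3 | (p3 or p2) | (p1 xor p2) | not (p1 xor p2) | (not (p1 xor p2) or p1) | (p1 or not (p1 xor p2)) | φ
-- | -- | -- | ---------- | ----------- | --------------- | ----------------------- | ----------------------- | -
F  | F  | F  |     F      |      F      |        T        |            T            |            T            | T
F  | F  | T  |     T      |      F      |        T        |            T            |            T            | T
F  | T  | F  |     T      |      T      |        F        |            F            |            F            | T
F  | T  | T  |     T      |      T      |        F        |            F            |            F            | T
T  | F  | F  |     F      |      T      |        F        |            T            |            T            | T
T  | F  | T  |     T      |      T      |        F        |            T            |            T            | T
T  | T  | F  |     T      |      F      |        T        |            T            |            T            | T
T  | T  | T  |     T      |      F      |        T        |            T            |            T            | T
Every row is T, so the formula is a tautology.

tautology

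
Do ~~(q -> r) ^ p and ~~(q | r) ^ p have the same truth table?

p | q | r | φ | ψ
- | - | - | - | -
T | T | T | F | F
T | T | F | T | F
T | F | T | F | F
T | F | F | F | T
F | T | T | T | T
F | T | F | F | T
F | F | T | T | T
F | F | F | T | F
The columns differ at p=T, q=T, r=F (φ=T, ψ=F), so they are not equivalent.

not equivalent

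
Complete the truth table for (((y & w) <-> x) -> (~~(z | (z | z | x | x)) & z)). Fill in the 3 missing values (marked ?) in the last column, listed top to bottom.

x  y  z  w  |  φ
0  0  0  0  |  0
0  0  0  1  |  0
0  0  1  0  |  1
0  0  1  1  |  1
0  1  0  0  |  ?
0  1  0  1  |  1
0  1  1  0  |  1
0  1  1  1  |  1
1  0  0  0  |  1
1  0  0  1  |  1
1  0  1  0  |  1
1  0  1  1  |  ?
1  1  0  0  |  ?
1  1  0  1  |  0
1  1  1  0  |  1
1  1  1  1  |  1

0, 1, 1

Row x=0, y=1, z=0, w=0: ((y & w) <-> x) = 1, (~~(z | (z | z | x | x)) & z) = 0, so the formula = 0.
Row x=1, y=0, z=1, w=1: ((y & w) <-> x) = 0, (~~(z | (z | z | x | x)) & z) = 1, so the formula = 1.
Row x=1, y=1, z=0, w=0: ((y & w) <-> x) = 0, (~~(z | (z | z | x | x)) & z) = 0, so the formula = 1.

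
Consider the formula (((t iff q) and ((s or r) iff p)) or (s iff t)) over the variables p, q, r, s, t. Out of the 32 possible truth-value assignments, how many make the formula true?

p | q | r | s | t || φ
T | T | T | T | T || T
T | T | T | T | F || F
T | T | T | F | T || T
T | T | T | F | F || T
T | T | F | T | T || T
T | T | F | T | F || F
T | T | F | F | T || F
T | T | F | F | F || T
T | F | T | T | T || T
T | F | T | T | F || T
T | F | T | F | T || F
T | F | T | F | F || T
T | F | F | T | T || T
T | F | F | T | F || T
T | F | F | F | T || F
T | F | F | F | F || T
F | T | T | T | T || T
F | T | T | T | F || F
F | T | T | F | T || F
F | T | T | F | F || T
F | T | F | T | T || T
F | T | F | T | F || F
F | T | F | F | T || T
F | T | F | F | F || T
F | F | T | T | T || T
F | F | T | T | F || F
F | F | T | F | T || F
F | F | T | F | F || T
F | F | F | T | T || T
F | F | F | T | F || F
F | F | F | F | T || F
F | F | F | F | F || T
The formula is true on 20 of the 32 rows.

20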